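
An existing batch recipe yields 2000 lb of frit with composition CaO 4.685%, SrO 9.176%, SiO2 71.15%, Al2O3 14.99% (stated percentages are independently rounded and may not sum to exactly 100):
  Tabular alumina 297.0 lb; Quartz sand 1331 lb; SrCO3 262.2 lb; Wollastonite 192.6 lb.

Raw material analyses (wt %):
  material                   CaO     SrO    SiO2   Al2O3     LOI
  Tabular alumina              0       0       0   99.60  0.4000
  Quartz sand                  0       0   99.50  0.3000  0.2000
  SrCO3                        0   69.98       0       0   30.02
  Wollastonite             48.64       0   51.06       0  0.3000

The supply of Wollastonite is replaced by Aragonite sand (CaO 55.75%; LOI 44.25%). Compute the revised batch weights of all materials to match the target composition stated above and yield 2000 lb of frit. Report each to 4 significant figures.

The intermediate values are printed, with 4-significant-figure rounding, between the steps; all arithmetic holds full precision through every step — every reported figure is rounded once only. The derived quantities (ignition loss, glass mass, four oxide percentages, yield, the totals) are recomputed in exact precision starting from the weights at 2000 lb of glass, as given in problem or answer.
Target oxide masses per 2000 lb frit:
  CaO: 4.685% × 2000 = 93.70 lb
  SrO: 9.176% × 2000 = 183.5 lb
  SiO2: 71.15% × 2000 = 1423 lb
  Al2O3: 14.99% × 2000 = 299.8 lb
Per-oxide balance check on the weights just shown, on the stated basis (target by target, the sums agree once rounding is allowed for):
  CaO: 168.1·0.5575 = 93.72 lb (target 93.70 lb)
  SrO: 262.2·0.6998 = 183.5 lb (target 183.5 lb)
  SiO2: 1430·0.9950 = 1423 lb (target 1423 lb)
  Al2O3: 296.7·0.9960 + 1430·0.003000 = 299.8 lb (target 299.8 lb)
Consistency of the glass mass: batch Σ − ignition loss = 2000 lb (per-oxide target masses sum to 2000 lb; with the basis standing at 2000 lb — a pure rounding effect).
Whole-batch sum: Σ batch = 2157 lb; ignition loss, Σ(batch × LOI) = 157.1 lb; glass ÷ batch gives a yield of 92.71%.

Revised batch per 2000 lb frit:
  Tabular alumina: 296.7 lb
  Quartz sand: 1430 lb
  SrCO3: 262.2 lb
  Aragonite sand: 168.1 lb
Total batch = 2157 lb; LOI loss = 157.1 lb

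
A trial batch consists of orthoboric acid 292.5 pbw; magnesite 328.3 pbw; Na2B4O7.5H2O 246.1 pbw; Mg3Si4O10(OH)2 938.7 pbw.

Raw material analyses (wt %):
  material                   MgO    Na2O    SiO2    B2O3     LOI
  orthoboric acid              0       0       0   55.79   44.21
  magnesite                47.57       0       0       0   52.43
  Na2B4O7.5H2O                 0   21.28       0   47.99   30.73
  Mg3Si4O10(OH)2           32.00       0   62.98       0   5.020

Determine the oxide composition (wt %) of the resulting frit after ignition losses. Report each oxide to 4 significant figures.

Glass mass = 1381 pbw (batch 1806 − LOI 424.2).
Composition: MgO 33.05%, Na2O 3.791%, SiO2 42.80%, B2O3 20.36%

Full precision is carried at all times — working values are shown rounded to four significant figures alongside each step; a single rounding finalizes every reported number; derived quantities, including four oxide percentages, yield, glass mass, totals, LOI, are recomputed starting from the weights for 1381 pbw of glass in full precision, as given in question or answer.
Delivered oxide masses:
  MgO: 328.3·0.4757 + 938.7·0.3200 = 456.6 pbw
  Na2O: 246.1·0.2128 = 52.37 pbw
  SiO2: 938.7·0.6298 = 591.2 pbw
  B2O3: 292.5·0.5579 + 246.1·0.4799 = 281.3 pbw
LOI: 292.5·0.4421 + 328.3·0.5243 + 246.1·0.3073 + 938.7·0.05020 = 424.2 pbw
Net of LOI, the glass mass = 1806 − 424.2 = 1381 pbw (= Σ oxide masses)
wt % = 100 × oxide mass / glass mass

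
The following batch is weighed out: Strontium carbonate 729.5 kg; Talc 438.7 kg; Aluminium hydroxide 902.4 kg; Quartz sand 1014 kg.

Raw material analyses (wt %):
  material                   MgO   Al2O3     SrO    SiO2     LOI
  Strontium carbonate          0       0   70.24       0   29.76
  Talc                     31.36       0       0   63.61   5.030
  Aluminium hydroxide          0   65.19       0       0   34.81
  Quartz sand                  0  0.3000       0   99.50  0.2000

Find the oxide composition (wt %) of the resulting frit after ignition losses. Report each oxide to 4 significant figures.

Glass mass = 2529 kg (batch 3085 − LOI 555.3).
Composition: MgO 5.439%, Al2O3 23.38%, SrO 20.26%, SiO2 50.92%

Working values are shown, rounded to four significant figures, between the steps — every computation carries full precision at each step; exactly one rounding lands on each reported number — derived quantities are recomputed in full float precision (the totals, yield, glass mass, LOI, four oxide percentages) from the batch weights at 2529 kg of glass, as written in the problem or answer text.
Delivered oxide masses:
  MgO: 438.7·0.3136 = 137.6 kg
  Al2O3: 902.4·0.6519 + 1014·0.003000 = 591.3 kg
  SrO: 729.5·0.7024 = 512.4 kg
  SiO2: 438.7·0.6361 + 1014·0.9950 = 1288 kg
LOI: 729.5·0.2976 + 438.7·0.05030 + 902.4·0.3481 + 1014·0.002000 = 555.3 kg
Glass mass = batch − LOI = 3085 − 555.3 = 2529 kg (= the summed oxide contributions)
oxide / glass × 100 gives the wt %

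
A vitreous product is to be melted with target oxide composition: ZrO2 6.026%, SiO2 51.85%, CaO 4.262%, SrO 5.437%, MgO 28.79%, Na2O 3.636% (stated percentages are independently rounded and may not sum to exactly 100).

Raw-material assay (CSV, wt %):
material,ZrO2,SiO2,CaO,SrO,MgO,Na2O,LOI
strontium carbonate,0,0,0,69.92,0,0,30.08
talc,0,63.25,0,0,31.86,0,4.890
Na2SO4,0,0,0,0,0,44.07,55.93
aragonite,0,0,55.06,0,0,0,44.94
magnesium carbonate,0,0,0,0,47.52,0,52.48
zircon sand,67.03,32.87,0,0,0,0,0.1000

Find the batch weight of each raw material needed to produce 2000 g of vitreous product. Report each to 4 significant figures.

Batch per 2000 g vitreous product:
  strontium carbonate: 155.5 g
  talc: 1546 g
  Na2SO4: 165.0 g
  aragonite: 154.8 g
  magnesium carbonate: 175.1 g
  zircon sand: 179.8 g
Total batch = 2376 g; LOI loss = 376.3 g; yield = 84.16%

All internal work runs at exact precision through every step; mid-chain values are shown rounded to 4 significant figures as written; every reported figure is rounded a single time; all derived quantities, including net glass mass, the totals, LOI, yield, six oxide percentages, are rebuilt starting from the weights at 2000 g of glass in exact precision, precisely as stated by the question or the answer.
Oxide mass targets, per 2000 g vitreous product:
  ZrO2: 6.026% × 2000 = 120.5 g
  SiO2: 51.85% × 2000 = 1037 g
  CaO: 4.262% × 2000 = 85.24 g
  SrO: 5.437% × 2000 = 108.7 g
  MgO: 28.79% × 2000 = 575.8 g
  Na2O: 3.636% × 2000 = 72.72 g
Oxide-by-oxide audit using the reported weights, relative to the basis at hand (target by target, the sums agree given rounding of the digits):
  ZrO2: 179.8·0.6703 = 120.5 g (target 120.5 g)
  SiO2: 1546·0.6325 + 179.8·0.3287 = 1037 g (target 1037 g)
  CaO: 154.8·0.5506 = 85.23 g (target 85.24 g)
  SrO: 155.5·0.6992 = 108.7 g (target 108.7 g)
  MgO: 1546·0.3186 + 175.1·0.4752 = 575.8 g (target 575.8 g)
  Na2O: 165.0·0.4407 = 72.72 g (target 72.72 g)
Mass balance on the glass: the batch minus its LOI: 2000 g (summing oxide targets gives 2000 g; stated basis 2000 g — any gap is answer rounding).
Batch total: Σ batch = 2376 g; ignition loss, Σ(batch × LOI) = 376.3 g; yield = glass ÷ total batch = 84.16%.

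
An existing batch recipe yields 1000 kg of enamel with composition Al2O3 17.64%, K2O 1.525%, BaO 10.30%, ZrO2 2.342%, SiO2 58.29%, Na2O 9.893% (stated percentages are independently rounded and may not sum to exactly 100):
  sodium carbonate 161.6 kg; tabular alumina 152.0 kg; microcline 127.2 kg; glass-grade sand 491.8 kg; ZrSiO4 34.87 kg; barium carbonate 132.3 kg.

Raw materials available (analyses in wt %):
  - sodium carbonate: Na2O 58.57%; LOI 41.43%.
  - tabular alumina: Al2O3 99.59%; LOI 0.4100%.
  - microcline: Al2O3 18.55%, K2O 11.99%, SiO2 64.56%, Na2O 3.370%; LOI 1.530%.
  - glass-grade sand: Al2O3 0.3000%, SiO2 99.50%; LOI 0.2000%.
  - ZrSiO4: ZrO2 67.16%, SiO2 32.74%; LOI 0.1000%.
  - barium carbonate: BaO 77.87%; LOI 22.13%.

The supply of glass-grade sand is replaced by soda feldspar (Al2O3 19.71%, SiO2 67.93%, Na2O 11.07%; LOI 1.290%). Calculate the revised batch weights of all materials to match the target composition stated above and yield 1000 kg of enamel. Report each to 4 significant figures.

All internal work runs at full precision all the way through; working values are displayed (rounded to 4 significant digits) within the worked lines — every reported number includes exactly one rounding. Derived quantities are recomputed in full precision (ignition loss, totals, six oxide percentages, the yield, net glass mass) from the weighed amounts per 1000 kg of glass precisely as stated by the question or the answer.
Per-oxide target masses for 1000 kg enamel:
  Al2O3: 17.64% × 1000 = 176.4 kg
  K2O: 1.525% × 1000 = 15.25 kg
  BaO: 10.30% × 1000 = 103.0 kg
  ZrO2: 2.342% × 1000 = 23.42 kg
  SiO2: 58.29% × 1000 = 582.9 kg
  Na2O: 9.893% × 1000 = 98.93 kg
Per-oxide balance check from the weights as reported, per the basis as stated (delivered sums recover each target modulo rounding of the values):
  Al2O3: 10.86·0.9959 + 127.2·0.1855 + 720.4·0.1971 = 176.4 kg (target 176.4 kg)
  K2O: 127.2·0.1199 = 15.25 kg (target 15.25 kg)
  BaO: 132.3·0.7787 = 103.0 kg (target 103.0 kg)
  ZrO2: 34.87·0.6716 = 23.42 kg (target 23.42 kg)
  SiO2: 127.2·0.6456 + 720.4·0.6793 + 34.87·0.3274 = 582.9 kg (target 582.9 kg)
  Na2O: 25.43·0.5857 + 127.2·0.03370 + 720.4·0.1107 = 98.93 kg (target 98.93 kg)
Glass-mass bookkeeping: total batch − LOI = 999.9 kg (the Σ of target masses is 999.9 kg; versus the stated basis of 1000 kg — a pure rounding effect).
Whole-batch sum: Σ batch = 1051 kg; loss to ignition Σ batch·LOI = 51.13 kg; yield = glass ÷ total batch = 95.14%.

Revised batch per 1000 kg enamel:
  sodium carbonate: 25.43 kg
  tabular alumina: 10.86 kg
  microcline: 127.2 kg
  soda feldspar: 720.4 kg
  ZrSiO4: 34.87 kg
  barium carbonate: 132.3 kg
Total batch = 1051 kg; LOI loss = 51.13 kg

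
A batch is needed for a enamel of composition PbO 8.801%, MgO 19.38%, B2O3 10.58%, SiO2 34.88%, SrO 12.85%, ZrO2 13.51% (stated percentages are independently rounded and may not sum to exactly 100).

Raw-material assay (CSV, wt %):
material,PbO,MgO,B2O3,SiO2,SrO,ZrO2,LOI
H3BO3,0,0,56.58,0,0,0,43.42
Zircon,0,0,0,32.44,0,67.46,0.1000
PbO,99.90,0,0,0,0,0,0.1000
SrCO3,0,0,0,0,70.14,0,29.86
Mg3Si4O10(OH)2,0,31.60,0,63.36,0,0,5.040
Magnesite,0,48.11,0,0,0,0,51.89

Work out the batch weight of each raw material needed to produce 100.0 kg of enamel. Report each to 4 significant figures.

Batch per 100.0 kg enamel:
  H3BO3: 18.70 kg
  Zircon: 20.03 kg
  PbO: 8.810 kg
  SrCO3: 18.32 kg
  Mg3Si4O10(OH)2: 44.80 kg
  Magnesite: 10.86 kg
Total batch = 121.5 kg; LOI loss = 21.51 kg; yield = 82.30%

The working math runs at full float precision from first step to last — mid-chain values are displayed, with 4-significant-digit rounding, in the working. Each reported result carries a single rounding — the derived quantities (LOI, six oxide percentages, the yield, the totals, net glass mass) are carried starting from the weights per 100.0 kg of glass in full float precision as set out in either problem or answer.
Per-oxide target masses for 100.0 kg enamel:
  PbO: 8.801% × 100.0 = 8.801 kg
  MgO: 19.38% × 100.0 = 19.38 kg
  B2O3: 10.58% × 100.0 = 10.58 kg
  SiO2: 34.88% × 100.0 = 34.88 kg
  SrO: 12.85% × 100.0 = 12.85 kg
  ZrO2: 13.51% × 100.0 = 13.51 kg
Per-oxide balance check applying the batch weights above, on the stated basis (summed amounts equal target values modulo rounding of the values):
  PbO: 8.810·0.9990 = 8.801 kg (target 8.801 kg)
  MgO: 44.80·0.3160 + 10.86·0.4811 = 19.38 kg (target 19.38 kg)
  B2O3: 18.70·0.5658 = 10.58 kg (target 10.58 kg)
  SiO2: 20.03·0.3244 + 44.80·0.6336 = 34.88 kg (target 34.88 kg)
  SrO: 18.32·0.7014 = 12.85 kg (target 12.85 kg)
  ZrO2: 20.03·0.6746 = 13.51 kg (target 13.51 kg)
Glass-mass sanity pass: the batch minus its LOI: 100.0 kg (targets for the oxides total 100.0 kg; versus the stated basis of 100.0 kg — differing by rounding only).
Summing the batch: Σ batch = 121.5 kg; the LOI term Σ batch·LOI equals 21.51 kg; yield, glass over the total, = 82.30%.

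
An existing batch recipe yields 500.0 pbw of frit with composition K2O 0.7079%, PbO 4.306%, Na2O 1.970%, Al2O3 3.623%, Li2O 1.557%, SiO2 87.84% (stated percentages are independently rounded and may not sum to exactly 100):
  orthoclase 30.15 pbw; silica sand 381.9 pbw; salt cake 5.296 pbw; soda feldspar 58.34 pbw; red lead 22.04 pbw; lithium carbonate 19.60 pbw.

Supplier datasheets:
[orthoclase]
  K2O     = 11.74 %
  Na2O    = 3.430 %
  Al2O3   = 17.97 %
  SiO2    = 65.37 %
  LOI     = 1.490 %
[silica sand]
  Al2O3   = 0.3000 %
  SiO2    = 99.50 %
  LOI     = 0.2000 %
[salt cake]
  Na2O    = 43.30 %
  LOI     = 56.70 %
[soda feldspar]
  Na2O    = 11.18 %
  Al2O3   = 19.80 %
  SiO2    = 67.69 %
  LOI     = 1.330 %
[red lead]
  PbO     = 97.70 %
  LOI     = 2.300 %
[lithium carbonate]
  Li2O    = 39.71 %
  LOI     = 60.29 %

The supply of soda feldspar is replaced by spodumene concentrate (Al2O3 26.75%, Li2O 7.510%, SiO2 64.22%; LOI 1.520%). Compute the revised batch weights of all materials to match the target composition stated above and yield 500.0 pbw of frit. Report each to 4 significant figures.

Revised batch per 500.0 pbw frit:
  orthoclase: 30.15 pbw
  silica sand: 393.8 pbw
  salt cake: 20.36 pbw
  spodumene concentrate: 43.05 pbw
  red lead: 22.04 pbw
  lithium carbonate: 11.46 pbw
Total batch = 520.9 pbw; LOI loss = 20.85 pbw

Every computation keeps exact precision all the way through; intermediates are displayed rounded to 4 significant figures within the worked lines. A single rounding finalizes every reported value. All derived quantities are recomputed using the weight values at 500.0 pbw of glass at full float precision (the totals, six oxide percentages, LOI, net glass mass, the yield) precisely as stated by the question or the answer.
Per-oxide target masses for 500.0 pbw frit:
  K2O: 0.7079% × 500.0 = 3.540 pbw
  PbO: 4.306% × 500.0 = 21.53 pbw
  Na2O: 1.970% × 500.0 = 9.850 pbw
  Al2O3: 3.623% × 500.0 = 18.11 pbw
  Li2O: 1.557% × 500.0 = 7.785 pbw
  SiO2: 87.84% × 500.0 = 439.2 pbw
Verifying the oxide balance working from each reported weight, on the stated basis (oxide sums agree with the targets given rounding of the digits):
  K2O: 30.15·0.1174 = 3.540 pbw (target 3.540 pbw)
  PbO: 22.04·0.9770 = 21.53 pbw (target 21.53 pbw)
  Na2O: 30.15·0.03430 + 20.36·0.4330 = 9.850 pbw (target 9.850 pbw)
  Al2O3: 30.15·0.1797 + 393.8·0.003000 + 43.05·0.2675 = 18.12 pbw (target 18.11 pbw)
  Li2O: 43.05·0.07510 + 11.46·0.3971 = 7.784 pbw (target 7.785 pbw)
  SiO2: 30.15·0.6537 + 393.8·0.9950 + 43.05·0.6422 = 439.2 pbw (target 439.2 pbw)
Auditing the glass mass value: whole batch net of LOI = 500.0 pbw (targets for the oxides total 500.0 pbw; against the stated basis, 500.0 pbw — deltas are rounding alone).
Whole-batch sum: Σ batch = 520.9 pbw; loss to ignition Σ batch·LOI = 20.85 pbw; glass ÷ batch gives a yield of 96.00%.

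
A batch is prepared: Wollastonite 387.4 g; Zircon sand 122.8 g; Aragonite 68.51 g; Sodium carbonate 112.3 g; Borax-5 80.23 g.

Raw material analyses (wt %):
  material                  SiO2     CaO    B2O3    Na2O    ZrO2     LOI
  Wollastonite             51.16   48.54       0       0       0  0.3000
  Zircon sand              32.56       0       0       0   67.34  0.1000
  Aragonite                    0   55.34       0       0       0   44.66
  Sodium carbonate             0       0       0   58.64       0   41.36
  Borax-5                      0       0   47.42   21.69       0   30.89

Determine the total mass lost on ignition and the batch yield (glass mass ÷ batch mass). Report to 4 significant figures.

LOI loss = 103.1 g; glass = 668.1 g; yield = 86.63%

Working values are printed (rounded to 4 significant digits) within the worked lines — every computation maintains full float precision at each step; every reported figure takes a single rounding. Derived quantities, including the five compositions, LOI, net glass mass, the totals, yield, are rebuilt using the weight values on 668.1 g of glass in full precision, as set out in the problem or answer text.
LOI of each material in turn:
  Wollastonite: 387.4 × 0.003000 = 1.162 g
  Zircon sand: 122.8 × 0.001000 = 0.1228 g
  Aragonite: 68.51 × 0.4466 = 30.60 g
  Sodium carbonate: 112.3 × 0.4136 = 46.45 g
  Borax-5: 80.23 × 0.3089 = 24.78 g
Total LOI = 103.1 g
Glass = batch − LOI = 771.2 − 103.1 = 668.1 g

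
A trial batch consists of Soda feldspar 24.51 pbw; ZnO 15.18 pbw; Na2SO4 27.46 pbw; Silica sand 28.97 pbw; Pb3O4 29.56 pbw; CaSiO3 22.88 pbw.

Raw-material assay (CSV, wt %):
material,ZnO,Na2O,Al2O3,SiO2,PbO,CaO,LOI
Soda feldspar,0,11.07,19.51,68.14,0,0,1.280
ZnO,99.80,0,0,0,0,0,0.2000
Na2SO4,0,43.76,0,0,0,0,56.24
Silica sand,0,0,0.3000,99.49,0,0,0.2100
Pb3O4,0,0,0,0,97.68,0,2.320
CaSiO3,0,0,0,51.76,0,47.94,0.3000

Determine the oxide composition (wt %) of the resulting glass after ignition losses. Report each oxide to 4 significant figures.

Values along the way are printed rounded to four significant figures in the printout; every computation holds full float precision at every stage; each reported figure includes exactly one rounding; all derived quantities are re-derived at exact precision (glass mass, ignition loss, the yield, six oxide percentages, the totals) starting from the weights at 132.0 pbw of glass, as given in the problem or the answer.
What the batch supplies per oxide:
  ZnO: 15.18·0.9980 = 15.15 pbw
  Na2O: 24.51·0.1107 + 27.46·0.4376 = 14.73 pbw
  Al2O3: 24.51·0.1951 + 28.97·0.003000 = 4.869 pbw
  SiO2: 24.51·0.6814 + 28.97·0.9949 + 22.88·0.5176 = 57.37 pbw
  PbO: 29.56·0.9768 = 28.87 pbw
  CaO: 22.88·0.4794 = 10.97 pbw
LOI: 24.51·0.01280 + 15.18·0.002000 + 27.46·0.5624 + 28.97·0.002100 + 29.56·0.02320 + 22.88·0.003000 = 16.60 pbw
Resulting glass, batch − LOI: 148.6 − 16.60 = 132.0 pbw (equal to the oxide-mass sum)
oxide / glass × 100 gives the wt %

Glass mass = 132.0 pbw (batch 148.6 − LOI 16.60).
Composition: ZnO 11.48%, Na2O 11.16%, Al2O3 3.690%, SiO2 43.47%, PbO 21.88%, CaO 8.312%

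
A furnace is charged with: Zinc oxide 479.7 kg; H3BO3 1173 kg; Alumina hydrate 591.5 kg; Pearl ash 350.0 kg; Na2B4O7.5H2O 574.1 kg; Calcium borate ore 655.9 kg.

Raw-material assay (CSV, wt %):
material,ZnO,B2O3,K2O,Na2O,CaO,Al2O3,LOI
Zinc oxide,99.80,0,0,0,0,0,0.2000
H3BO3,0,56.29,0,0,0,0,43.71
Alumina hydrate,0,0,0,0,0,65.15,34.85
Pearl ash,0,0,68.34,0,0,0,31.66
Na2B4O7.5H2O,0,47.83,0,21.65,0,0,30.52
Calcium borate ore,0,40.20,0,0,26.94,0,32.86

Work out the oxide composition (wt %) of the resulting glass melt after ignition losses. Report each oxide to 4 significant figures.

Glass mass = 2603 kg (batch 3824 − LOI 1221).
Composition: ZnO 18.39%, B2O3 46.05%, K2O 9.190%, Na2O 4.775%, CaO 6.789%, Al2O3 14.81%

All arithmetic keeps full float precision through every step; the intermediate values are displayed rounded to 4 significant digits as written; a single rounding completes each reported number — the derived quantities (six oxide percentages, the totals, the yield, ignition loss, net glass mass) are computed from the weighed amounts on 2603 kg of glass at exact precision as quoted within the problem or the answer.
Delivered oxide masses:
  ZnO: 479.7·0.9980 = 478.7 kg
  B2O3: 1173·0.5629 + 574.1·0.4783 + 655.9·0.4020 = 1199 kg
  K2O: 350.0·0.6834 = 239.2 kg
  Na2O: 574.1·0.2165 = 124.3 kg
  CaO: 655.9·0.2694 = 176.7 kg
  Al2O3: 591.5·0.6515 = 385.4 kg
LOI: 479.7·0.002000 + 1173·0.4371 + 591.5·0.3485 + 350.0·0.3166 + 574.1·0.3052 + 655.9·0.3286 = 1221 kg
batch − LOI leaves glass = 3824 − 1221 = 2603 kg (= the summed oxide contributions)
percent by weight: oxide/glass ×100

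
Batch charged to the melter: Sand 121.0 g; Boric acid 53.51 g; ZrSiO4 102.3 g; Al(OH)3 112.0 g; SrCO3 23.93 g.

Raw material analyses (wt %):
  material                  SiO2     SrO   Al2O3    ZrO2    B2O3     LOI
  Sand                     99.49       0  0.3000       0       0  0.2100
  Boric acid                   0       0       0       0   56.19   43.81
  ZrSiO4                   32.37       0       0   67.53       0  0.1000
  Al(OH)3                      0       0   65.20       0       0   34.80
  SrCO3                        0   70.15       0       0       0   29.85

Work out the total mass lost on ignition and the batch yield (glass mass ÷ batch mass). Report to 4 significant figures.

LOI loss = 69.92 g; glass = 342.8 g; yield = 83.06%

Exact precision is held in all steps. Intermediates are printed (rounded to 4 significant digits) when written out; every reported result takes just one rounding. Derived quantities (the five compositions, yield, ignition loss, totals, glass mass) are rebuilt from the weighed amounts on 342.8 g of glass in exact precision as set out in problem or answer.
Material-by-material LOI:
  Sand: 121.0 × 0.002100 = 0.2541 g
  Boric acid: 53.51 × 0.4381 = 23.44 g
  ZrSiO4: 102.3 × 0.001000 = 0.1023 g
  Al(OH)3: 112.0 × 0.3480 = 38.98 g
  SrCO3: 23.93 × 0.2985 = 7.143 g
Total LOI = 69.92 g
Glass = batch − LOI = 412.7 − 69.92 = 342.8 g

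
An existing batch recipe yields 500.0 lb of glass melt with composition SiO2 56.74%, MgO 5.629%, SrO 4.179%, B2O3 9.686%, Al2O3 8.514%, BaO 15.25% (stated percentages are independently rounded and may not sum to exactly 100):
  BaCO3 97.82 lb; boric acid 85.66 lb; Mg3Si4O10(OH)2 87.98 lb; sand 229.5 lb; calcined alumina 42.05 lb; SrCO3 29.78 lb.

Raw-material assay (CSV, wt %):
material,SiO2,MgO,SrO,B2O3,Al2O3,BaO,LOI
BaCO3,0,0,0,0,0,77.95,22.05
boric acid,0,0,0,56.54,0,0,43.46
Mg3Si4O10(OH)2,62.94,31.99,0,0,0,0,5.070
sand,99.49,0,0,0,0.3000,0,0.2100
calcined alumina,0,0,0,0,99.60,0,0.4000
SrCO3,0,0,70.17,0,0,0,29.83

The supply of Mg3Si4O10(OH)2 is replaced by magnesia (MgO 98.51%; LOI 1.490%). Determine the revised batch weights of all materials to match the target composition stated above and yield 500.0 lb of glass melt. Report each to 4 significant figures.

Working values are printed rounded to four significant figures within the worked lines — each numeric step maintains exact precision at each step; every reported value includes exactly one rounding; the derived quantities, which include ignition loss, six oxide percentages, the totals, net glass mass, yield, are re-derived in exact precision, as written in the problem or answer text, using the weight values for 500.0 lb of glass.
Target oxide masses per 500.0 lb glass melt:
  SiO2: 56.74% × 500.0 = 283.7 lb
  MgO: 5.629% × 500.0 = 28.14 lb
  SrO: 4.179% × 500.0 = 20.90 lb
  B2O3: 9.686% × 500.0 = 48.43 lb
  Al2O3: 8.514% × 500.0 = 42.57 lb
  BaO: 15.25% × 500.0 = 76.25 lb
Checking each oxide sum working from each reported weight, for the quoted basis mass (each sum matches its target mass exact up to rounding of places):
  SiO2: 285.2·0.9949 = 283.7 lb (target 283.7 lb)
  MgO: 28.57·0.9851 = 28.14 lb (target 28.14 lb)
  SrO: 29.78·0.7017 = 20.90 lb (target 20.90 lb)
  B2O3: 85.66·0.5654 = 48.43 lb (target 48.43 lb)
  Al2O3: 285.2·0.003000 + 41.88·0.9960 = 42.57 lb (target 42.57 lb)
  BaO: 97.82·0.7795 = 76.25 lb (target 76.25 lb)
Glass-mass sanity pass: whole batch net of LOI = 500.0 lb (the Σ of target masses is 500.0 lb; versus the stated basis of 500.0 lb — any gap is answer rounding).
Batch total: Σ batch = 568.9 lb; Σ batch·LOI gives LOI loss = 68.87 lb; yield: glass divided by total = 87.89%.

Revised batch per 500.0 lb glass melt:
  BaCO3: 97.82 lb
  boric acid: 85.66 lb
  magnesia: 28.57 lb
  sand: 285.2 lb
  calcined alumina: 41.88 lb
  SrCO3: 29.78 lb
Total batch = 568.9 lb; LOI loss = 68.87 lb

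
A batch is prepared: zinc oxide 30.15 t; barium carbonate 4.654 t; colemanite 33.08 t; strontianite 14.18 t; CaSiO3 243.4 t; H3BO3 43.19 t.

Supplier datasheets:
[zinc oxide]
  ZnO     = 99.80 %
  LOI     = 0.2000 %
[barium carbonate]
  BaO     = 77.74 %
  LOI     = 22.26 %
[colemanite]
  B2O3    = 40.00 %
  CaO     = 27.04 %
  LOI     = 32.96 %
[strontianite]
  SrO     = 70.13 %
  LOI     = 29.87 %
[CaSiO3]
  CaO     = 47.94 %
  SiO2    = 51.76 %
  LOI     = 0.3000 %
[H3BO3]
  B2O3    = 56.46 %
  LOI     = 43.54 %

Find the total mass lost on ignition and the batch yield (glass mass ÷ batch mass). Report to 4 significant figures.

The working math keeps full float precision through the solve; mid-chain values are displayed rounded off to 4 significant figures in the printout — exactly one rounding is applied to each reported figure; the derived quantities, including the totals, the six compositions, LOI, net glass mass, yield, are carried from the weighed amounts at 332.9 t of glass at full precision, as written in problem or answer.
Material-by-material LOI:
  zinc oxide: 30.15 × 0.002000 = 0.06030 t
  barium carbonate: 4.654 × 0.2226 = 1.036 t
  colemanite: 33.08 × 0.3296 = 10.90 t
  strontianite: 14.18 × 0.2987 = 4.236 t
  CaSiO3: 243.4 × 0.003000 = 0.7302 t
  H3BO3: 43.19 × 0.4354 = 18.80 t
Total LOI = 35.77 t
Glass = batch − LOI = 368.7 − 35.77 = 332.9 t

LOI loss = 35.77 t; glass = 332.9 t; yield = 90.30%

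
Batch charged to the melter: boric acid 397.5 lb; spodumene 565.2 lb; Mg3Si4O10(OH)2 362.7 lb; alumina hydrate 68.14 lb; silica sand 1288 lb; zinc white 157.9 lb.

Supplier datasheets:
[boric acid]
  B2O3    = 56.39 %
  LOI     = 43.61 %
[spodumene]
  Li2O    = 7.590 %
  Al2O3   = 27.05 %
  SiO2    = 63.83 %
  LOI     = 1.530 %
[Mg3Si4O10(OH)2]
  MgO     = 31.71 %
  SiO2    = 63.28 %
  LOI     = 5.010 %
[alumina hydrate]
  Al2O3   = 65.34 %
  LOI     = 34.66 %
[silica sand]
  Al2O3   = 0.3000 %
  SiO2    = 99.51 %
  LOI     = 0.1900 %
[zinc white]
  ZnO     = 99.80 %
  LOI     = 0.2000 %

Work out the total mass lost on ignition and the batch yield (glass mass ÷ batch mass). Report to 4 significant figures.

LOI loss = 226.5 lb; glass = 2613 lb; yield = 92.02%

Exact precision is maintained through every step; the intermediate values are rounded to 4 significant figures when displayed. Every reported value takes exactly one rounding. All derived quantities, including yield, net glass mass, six oxide percentages, the totals, ignition loss, are recomputed using the weight values on 2613 lb of glass at exact precision, as quoted within problem or answer.
Ignition loss by material:
  boric acid: 397.5 × 0.4361 = 173.3 lb
  spodumene: 565.2 × 0.01530 = 8.648 lb
  Mg3Si4O10(OH)2: 362.7 × 0.05010 = 18.17 lb
  alumina hydrate: 68.14 × 0.3466 = 23.62 lb
  silica sand: 1288 × 0.001900 = 2.447 lb
  zinc white: 157.9 × 0.002000 = 0.3158 lb
Total LOI = 226.5 lb
Glass = batch − LOI = 2839 − 226.5 = 2613 lb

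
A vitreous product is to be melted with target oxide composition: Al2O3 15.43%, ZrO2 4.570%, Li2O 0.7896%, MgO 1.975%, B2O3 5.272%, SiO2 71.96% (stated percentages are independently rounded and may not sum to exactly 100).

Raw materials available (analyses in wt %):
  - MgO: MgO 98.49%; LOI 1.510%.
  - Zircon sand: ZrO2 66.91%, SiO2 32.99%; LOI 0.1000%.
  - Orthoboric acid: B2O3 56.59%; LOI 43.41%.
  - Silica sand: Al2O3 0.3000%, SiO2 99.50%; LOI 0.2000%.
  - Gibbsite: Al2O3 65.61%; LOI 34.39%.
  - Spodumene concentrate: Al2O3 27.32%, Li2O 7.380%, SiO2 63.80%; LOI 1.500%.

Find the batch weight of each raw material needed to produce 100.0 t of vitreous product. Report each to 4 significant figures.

Mid-chain values are shown (rounded to 4 significant digits) in the working. The working math maintains full float precision at every stage — every reported number takes just one rounding. Derived quantities (the six compositions, ignition loss, the yield, totals, net glass mass) are computed at exact precision using the weight values per 100.0 t of glass, precisely as stated by the problem or the answer.
Oxide-by-oxide targets in 100.0 t vitreous product:
  Al2O3: 15.43% × 100.0 = 15.43 t
  ZrO2: 4.570% × 100.0 = 4.570 t
  Li2O: 0.7896% × 100.0 = 0.7896 t
  MgO: 1.975% × 100.0 = 1.975 t
  B2O3: 5.272% × 100.0 = 5.272 t
  SiO2: 71.96% × 100.0 = 71.96 t
Balance tally, oxide-wise, working from each reported weight, on the stated basis (each sum matches its target mass within answer rounding):
  Al2O3: 63.20·0.003000 + 18.77·0.6561 + 10.70·0.2732 = 15.43 t (target 15.43 t)
  ZrO2: 6.830·0.6691 = 4.570 t (target 4.570 t)
  Li2O: 10.70·0.07380 = 0.7897 t (target 0.7896 t)
  MgO: 2.005·0.9849 = 1.975 t (target 1.975 t)
  B2O3: 9.316·0.5659 = 5.272 t (target 5.272 t)
  SiO2: 6.830·0.3299 + 63.20·0.9950 + 10.70·0.6380 = 71.96 t (target 71.96 t)
Glass-mass bookkeeping: net batch after ignition = 100.0 t (per-oxide target masses sum to 100.0 t; the stated basis being 100.0 t — deltas are rounding alone).
Adding the batch up: Σ batch = 110.8 t; LOI loss = Σ batch·LOI = 10.82 t; yield = glass ÷ total batch = 90.23%.

Batch per 100.0 t vitreous product:
  MgO: 2.005 t
  Zircon sand: 6.830 t
  Orthoboric acid: 9.316 t
  Silica sand: 63.20 t
  Gibbsite: 18.77 t
  Spodumene concentrate: 10.70 t
Total batch = 110.8 t; LOI loss = 10.82 t; yield = 90.23%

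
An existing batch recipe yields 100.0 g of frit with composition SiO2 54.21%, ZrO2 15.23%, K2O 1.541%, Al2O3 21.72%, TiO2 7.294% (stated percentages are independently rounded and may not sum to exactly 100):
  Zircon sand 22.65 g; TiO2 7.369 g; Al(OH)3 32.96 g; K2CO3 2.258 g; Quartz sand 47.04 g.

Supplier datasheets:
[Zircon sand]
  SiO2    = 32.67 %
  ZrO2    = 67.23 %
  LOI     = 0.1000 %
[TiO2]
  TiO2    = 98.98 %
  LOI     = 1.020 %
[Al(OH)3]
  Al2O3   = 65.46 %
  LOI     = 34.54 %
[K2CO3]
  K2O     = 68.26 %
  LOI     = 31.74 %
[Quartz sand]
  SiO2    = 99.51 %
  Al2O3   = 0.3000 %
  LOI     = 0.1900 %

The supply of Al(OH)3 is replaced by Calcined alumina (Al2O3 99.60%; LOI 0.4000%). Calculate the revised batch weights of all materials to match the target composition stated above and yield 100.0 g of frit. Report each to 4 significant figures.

All arithmetic carries full float precision at every stage — intermediates appear, with 4-significant-digit rounding, across the worked steps. Exactly one rounding goes into every reported result. The derived quantities are carried in full float precision (the five compositions, glass mass, totals, the yield, ignition loss) starting from the weights at 100.0 g of glass, as they appear in either problem or answer.
Per-oxide target masses for 100.0 g frit:
  SiO2: 54.21% × 100.0 = 54.21 g
  ZrO2: 15.23% × 100.0 = 15.23 g
  K2O: 1.541% × 100.0 = 1.541 g
  Al2O3: 21.72% × 100.0 = 21.72 g
  TiO2: 7.294% × 100.0 = 7.294 g
Per-oxide balance check applying the batch weights above, at the basis given (each sum matches its target mass once rounding is allowed for):
  SiO2: 22.65·0.3267 + 47.04·0.9951 = 54.21 g (target 54.21 g)
  ZrO2: 22.65·0.6723 = 15.23 g (target 15.23 g)
  K2O: 2.258·0.6826 = 1.541 g (target 1.541 g)
  Al2O3: 21.67·0.9960 + 47.04·0.003000 = 21.72 g (target 21.72 g)
  TiO2: 7.369·0.9898 = 7.294 g (target 7.294 g)
Glass-mass closure: total batch − LOI = 100.0 g (summing oxide targets gives 99.99 g; stated basis 100.0 g — deltas are rounding alone).
Whole-batch sum: Σ batch = 101.0 g; LOI loss = Σ batch·LOI = 0.9906 g; the yield ratio, glass ÷ batch: 99.02%.

Revised batch per 100.0 g frit:
  Zircon sand: 22.65 g
  TiO2: 7.369 g
  Calcined alumina: 21.67 g
  K2CO3: 2.258 g
  Quartz sand: 47.04 g
Total batch = 101.0 g; LOI loss = 0.9906 g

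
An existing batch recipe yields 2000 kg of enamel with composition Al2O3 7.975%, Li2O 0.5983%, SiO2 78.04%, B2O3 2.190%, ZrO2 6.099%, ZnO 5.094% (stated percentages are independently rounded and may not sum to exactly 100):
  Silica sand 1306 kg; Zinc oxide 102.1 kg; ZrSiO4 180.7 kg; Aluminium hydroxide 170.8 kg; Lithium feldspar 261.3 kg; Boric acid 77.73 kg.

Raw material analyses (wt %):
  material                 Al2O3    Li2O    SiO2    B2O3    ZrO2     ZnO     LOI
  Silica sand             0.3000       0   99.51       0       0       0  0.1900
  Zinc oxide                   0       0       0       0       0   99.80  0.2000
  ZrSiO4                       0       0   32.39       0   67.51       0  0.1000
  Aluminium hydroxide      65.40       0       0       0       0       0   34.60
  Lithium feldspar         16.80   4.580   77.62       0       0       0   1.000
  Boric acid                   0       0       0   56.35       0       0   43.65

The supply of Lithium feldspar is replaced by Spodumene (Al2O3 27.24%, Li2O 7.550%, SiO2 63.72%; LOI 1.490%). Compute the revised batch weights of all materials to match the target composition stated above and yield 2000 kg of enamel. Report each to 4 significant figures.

The intermediate values are shown (rounded to four significant figures) in the working. All arithmetic keeps exact precision from start to finish; each reported value takes just one rounding. The derived quantities (totals, LOI, six oxide percentages, yield, glass mass) are recomputed at full float precision from the weighed amounts at 2000 kg of glass, exactly as shown in either problem or answer.
The oxide mass targets at 2000 kg enamel:
  Al2O3: 7.975% × 2000 = 159.5 kg
  Li2O: 0.5983% × 2000 = 11.97 kg
  SiO2: 78.04% × 2000 = 1561 kg
  B2O3: 2.190% × 2000 = 43.80 kg
  ZrO2: 6.099% × 2000 = 122.0 kg
  ZnO: 5.094% × 2000 = 101.9 kg
Balance tally, oxide-wise, on the weights just shown, under the basis named above (delivered sums recover each target net of answer rounding effects):
  Al2O3: 1408·0.003000 + 171.4·0.6540 + 158.5·0.2724 = 159.5 kg (target 159.5 kg)
  Li2O: 158.5·0.07550 = 11.97 kg (target 11.97 kg)
  SiO2: 1408·0.9951 + 180.7·0.3239 + 158.5·0.6372 = 1561 kg (target 1561 kg)
  B2O3: 77.73·0.5635 = 43.80 kg (target 43.80 kg)
  ZrO2: 180.7·0.6751 = 122.0 kg (target 122.0 kg)
  ZnO: 102.1·0.9980 = 101.9 kg (target 101.9 kg)
Glass mass check: batch Σ − ignition loss = 2000 kg (oxide target masses add up to 2000 kg; with the basis standing at 2000 kg — gaps are rounding artifacts).
Adding the batch up: Σ batch = 2098 kg; Σ batch·LOI gives LOI loss = 98.66 kg; yield = glass ÷ total batch = 95.30%.

Revised batch per 2000 kg enamel:
  Silica sand: 1408 kg
  Zinc oxide: 102.1 kg
  ZrSiO4: 180.7 kg
  Aluminium hydroxide: 171.4 kg
  Spodumene: 158.5 kg
  Boric acid: 77.73 kg
Total batch = 2098 kg; LOI loss = 98.66 kg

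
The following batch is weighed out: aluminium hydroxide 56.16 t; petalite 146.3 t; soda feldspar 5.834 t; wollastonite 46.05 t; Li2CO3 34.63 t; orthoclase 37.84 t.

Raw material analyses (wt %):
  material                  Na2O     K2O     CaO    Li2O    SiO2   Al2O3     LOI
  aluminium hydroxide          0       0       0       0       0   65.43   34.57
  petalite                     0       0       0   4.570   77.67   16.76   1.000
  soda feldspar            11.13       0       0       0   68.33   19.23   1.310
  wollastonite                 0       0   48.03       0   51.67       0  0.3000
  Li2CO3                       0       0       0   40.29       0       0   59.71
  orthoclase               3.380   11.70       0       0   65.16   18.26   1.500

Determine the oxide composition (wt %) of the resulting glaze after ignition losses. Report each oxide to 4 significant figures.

Glass mass = 284.5 t (batch 326.8 − LOI 42.34).
Composition: Na2O 0.6778%, K2O 1.556%, CaO 7.775%, Li2O 7.255%, SiO2 58.38%, Al2O3 24.36%

The working math holds full precision in every operation; rounding to four significant figures governs each intermediate as shown — every reported result is rounded once only. All derived quantities (yield, ignition loss, the totals, the six compositions, net glass mass) are re-derived in full float precision from the weighed amounts on 284.5 t of glass as they appear in problem or answer.
Mass of each oxide from the mix:
  Na2O: 5.834·0.1113 + 37.84·0.03380 = 1.928 t
  K2O: 37.84·0.1170 = 4.427 t
  CaO: 46.05·0.4803 = 22.12 t
  Li2O: 146.3·0.04570 + 34.63·0.4029 = 20.64 t
  SiO2: 146.3·0.7767 + 5.834·0.6833 + 46.05·0.5167 + 37.84·0.6516 = 166.1 t
  Al2O3: 56.16·0.6543 + 146.3·0.1676 + 5.834·0.1923 + 37.84·0.1826 = 69.30 t
LOI: 56.16·0.3457 + 146.3·0.01000 + 5.834·0.01310 + 46.05·0.003000 + 34.63·0.5971 + 37.84·0.01500 = 42.34 t
Resulting glass, batch − LOI: 326.8 − 42.34 = 284.5 t (the oxide masses sum to this)
each wt % is 100 × oxide ÷ glass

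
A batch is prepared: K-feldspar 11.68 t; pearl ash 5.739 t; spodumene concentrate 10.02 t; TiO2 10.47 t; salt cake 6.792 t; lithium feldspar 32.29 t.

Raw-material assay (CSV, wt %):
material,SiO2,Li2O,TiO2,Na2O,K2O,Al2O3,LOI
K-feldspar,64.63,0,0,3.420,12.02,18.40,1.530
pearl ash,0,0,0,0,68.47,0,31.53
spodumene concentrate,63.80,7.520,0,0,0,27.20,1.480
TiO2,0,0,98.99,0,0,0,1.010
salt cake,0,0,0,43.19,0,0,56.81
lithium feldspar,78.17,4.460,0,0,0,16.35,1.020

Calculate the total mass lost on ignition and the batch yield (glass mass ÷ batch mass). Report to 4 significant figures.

In-progress results are shown with 4-significant-figure rounding when written out; the whole derivation maintains full precision through the solve; a single rounding completes every reported value; all derived quantities are carried at full precision (the six compositions, totals, net glass mass, LOI, the yield) from the batch weights on 70.56 t of glass, as quoted within either problem or answer.
LOI of each material in turn:
  K-feldspar: 11.68 × 0.01530 = 0.1787 t
  pearl ash: 5.739 × 0.3153 = 1.810 t
  spodumene concentrate: 10.02 × 0.01480 = 0.1483 t
  TiO2: 10.47 × 0.01010 = 0.1057 t
  salt cake: 6.792 × 0.5681 = 3.859 t
  lithium feldspar: 32.29 × 0.01020 = 0.3294 t
Total LOI = 6.430 t
Glass = batch − LOI = 76.99 − 6.430 = 70.56 t

LOI loss = 6.430 t; glass = 70.56 t; yield = 91.65%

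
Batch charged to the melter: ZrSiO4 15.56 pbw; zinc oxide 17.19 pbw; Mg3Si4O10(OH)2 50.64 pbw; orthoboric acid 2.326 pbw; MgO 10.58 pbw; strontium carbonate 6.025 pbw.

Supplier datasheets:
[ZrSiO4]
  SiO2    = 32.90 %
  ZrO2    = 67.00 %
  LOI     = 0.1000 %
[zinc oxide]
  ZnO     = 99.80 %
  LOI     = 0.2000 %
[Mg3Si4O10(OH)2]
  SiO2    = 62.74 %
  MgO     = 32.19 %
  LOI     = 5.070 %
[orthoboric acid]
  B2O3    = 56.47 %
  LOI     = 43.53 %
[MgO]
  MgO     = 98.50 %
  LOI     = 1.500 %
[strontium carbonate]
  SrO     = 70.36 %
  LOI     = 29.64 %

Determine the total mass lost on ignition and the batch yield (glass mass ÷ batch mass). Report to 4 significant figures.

LOI loss = 5.574 pbw; glass = 96.75 pbw; yield = 94.55%

Every computation carries exact precision at all times; in-progress results are shown, rounded to 4 significant figures, on the page. Each reported figure sees exactly one rounding; the derived quantities, including glass mass, six oxide percentages, yield, totals, ignition loss, are re-derived starting from the weights for 96.75 pbw of glass at full float precision, as written in the problem or answer text.
Ignition loss by material:
  ZrSiO4: 15.56 × 0.001000 = 0.01556 pbw
  zinc oxide: 17.19 × 0.002000 = 0.03438 pbw
  Mg3Si4O10(OH)2: 50.64 × 0.05070 = 2.567 pbw
  orthoboric acid: 2.326 × 0.4353 = 1.013 pbw
  MgO: 10.58 × 0.01500 = 0.1587 pbw
  strontium carbonate: 6.025 × 0.2964 = 1.786 pbw
Total LOI = 5.574 pbw
Glass = batch − LOI = 102.3 − 5.574 = 96.75 pbw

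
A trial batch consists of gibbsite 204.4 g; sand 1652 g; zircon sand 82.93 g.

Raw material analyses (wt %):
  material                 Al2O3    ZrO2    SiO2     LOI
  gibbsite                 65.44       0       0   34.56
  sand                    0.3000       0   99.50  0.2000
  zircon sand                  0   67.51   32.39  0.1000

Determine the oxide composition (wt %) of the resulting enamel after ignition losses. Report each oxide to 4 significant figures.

Glass mass = 1865 g (batch 1939 − LOI 74.03).
Composition: Al2O3 7.437%, ZrO2 3.001%, SiO2 89.56%

Every computation holds full precision through every step. Values along the way are printed, rounded to 4 significant figures, in the working. Every reported figure sees exactly one rounding; derived quantities, including totals, LOI, glass mass, yield, the three compositions, are computed starting from the weights at 1865 g of glass in full precision as written in the question or the answer.
What the batch supplies per oxide:
  Al2O3: 204.4·0.6544 + 1652·0.003000 = 138.7 g
  ZrO2: 82.93·0.6751 = 55.99 g
  SiO2: 1652·0.9950 + 82.93·0.3239 = 1671 g
LOI: 204.4·0.3456 + 1652·0.002000 + 82.93·0.001000 = 74.03 g
Net of LOI, the glass mass = 1939 − 74.03 = 1865 g (equal to the oxide-mass sum)
oxide / glass × 100 gives the wt %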